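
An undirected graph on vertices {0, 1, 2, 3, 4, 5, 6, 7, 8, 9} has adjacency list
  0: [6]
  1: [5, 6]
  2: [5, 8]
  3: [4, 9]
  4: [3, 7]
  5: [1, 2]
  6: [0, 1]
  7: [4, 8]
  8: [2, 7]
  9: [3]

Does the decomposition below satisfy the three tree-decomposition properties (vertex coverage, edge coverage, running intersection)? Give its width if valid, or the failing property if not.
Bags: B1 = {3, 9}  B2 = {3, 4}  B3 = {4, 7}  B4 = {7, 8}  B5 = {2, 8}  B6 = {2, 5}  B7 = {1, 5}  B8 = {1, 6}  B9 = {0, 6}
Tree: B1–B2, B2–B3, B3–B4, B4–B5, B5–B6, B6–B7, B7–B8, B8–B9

Yes; width 1.

Vertex coverage: the bags together contain {0, 1, 2, 3, 4, 5, 6, 7, 8, 9}, the full vertex set. Edge coverage: each edge of G has both endpoints in at least one bag. Running intersection: for every vertex, the bags containing it form a connected subtree. All three properties hold, so this is a valid tree decomposition of width max|bag| − 1 = 1, and hence tw(G) ≤ 1.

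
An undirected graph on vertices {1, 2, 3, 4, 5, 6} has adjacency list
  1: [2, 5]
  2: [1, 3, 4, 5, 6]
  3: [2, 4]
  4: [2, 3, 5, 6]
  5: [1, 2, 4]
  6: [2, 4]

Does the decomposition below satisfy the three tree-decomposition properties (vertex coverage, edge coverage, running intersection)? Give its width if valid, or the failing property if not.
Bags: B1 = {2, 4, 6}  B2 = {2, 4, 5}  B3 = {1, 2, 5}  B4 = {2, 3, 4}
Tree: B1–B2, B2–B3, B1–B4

Vertex coverage: the bags together contain {1, 2, 3, 4, 5, 6}, the full vertex set. Edge coverage: each edge of G has both endpoints in at least one bag. Running intersection: for every vertex, the bags containing it form a connected subtree. All three properties hold, so this is a valid tree decomposition of width max|bag| − 1 = 2, and hence tw(G) ≤ 2.

Yes; width 2.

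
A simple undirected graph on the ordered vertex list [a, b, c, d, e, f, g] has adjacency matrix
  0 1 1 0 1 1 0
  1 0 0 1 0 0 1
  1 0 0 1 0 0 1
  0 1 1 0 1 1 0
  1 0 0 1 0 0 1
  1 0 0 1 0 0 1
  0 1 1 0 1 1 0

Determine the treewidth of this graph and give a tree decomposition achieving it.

The largest bag has 4 vertices, giving width 3; this decomposition certifies tw(G) ≤ 3. For the lower bound: the 4 vertex sets {d,e}, {b,g}, {a}, {f} are disjoint, each induces a connected subgraph, and every pair is joined by at least one edge of G. Contracting each set to a single vertex therefore yields K_{4} as a minor, and since treewidth is minor-monotone, tw(G) ≥ tw(K_{4}) = 3. Combining the bounds, tw(G) = 3.

Treewidth 3.
Bags: B1 = {a, d, e, g}  B2 = {a, b, d, g}  B3 = {a, d, f, g}  B4 = {a, c, d, g}
Tree: B1–B2, B2–B3, B3–B4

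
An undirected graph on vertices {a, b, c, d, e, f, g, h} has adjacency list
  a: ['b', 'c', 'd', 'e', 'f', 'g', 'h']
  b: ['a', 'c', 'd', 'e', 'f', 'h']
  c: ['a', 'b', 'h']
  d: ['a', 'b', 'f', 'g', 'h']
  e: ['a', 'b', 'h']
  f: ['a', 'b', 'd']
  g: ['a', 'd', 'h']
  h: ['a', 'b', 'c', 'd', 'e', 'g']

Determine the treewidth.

3

A width-3 tree decomposition is:
Bags: B1 = {a, b, d, f}  B2 = {a, b, d, h}  B3 = {a, b, e, h}  B4 = {a, b, c, h}  B5 = {a, d, g, h}
Tree: B1–B2, B2–B3, B2–B4, B2–B5
Each bag holds 4 vertices, so the decomposition has width 3, which upper-bounds the treewidth. For the lower bound, the 4 vertices {a, d, g, h} are pairwise adjacent, and any tree decomposition puts a clique entirely inside one bag — forcing width ≥ 3. Therefore the treewidth is 3.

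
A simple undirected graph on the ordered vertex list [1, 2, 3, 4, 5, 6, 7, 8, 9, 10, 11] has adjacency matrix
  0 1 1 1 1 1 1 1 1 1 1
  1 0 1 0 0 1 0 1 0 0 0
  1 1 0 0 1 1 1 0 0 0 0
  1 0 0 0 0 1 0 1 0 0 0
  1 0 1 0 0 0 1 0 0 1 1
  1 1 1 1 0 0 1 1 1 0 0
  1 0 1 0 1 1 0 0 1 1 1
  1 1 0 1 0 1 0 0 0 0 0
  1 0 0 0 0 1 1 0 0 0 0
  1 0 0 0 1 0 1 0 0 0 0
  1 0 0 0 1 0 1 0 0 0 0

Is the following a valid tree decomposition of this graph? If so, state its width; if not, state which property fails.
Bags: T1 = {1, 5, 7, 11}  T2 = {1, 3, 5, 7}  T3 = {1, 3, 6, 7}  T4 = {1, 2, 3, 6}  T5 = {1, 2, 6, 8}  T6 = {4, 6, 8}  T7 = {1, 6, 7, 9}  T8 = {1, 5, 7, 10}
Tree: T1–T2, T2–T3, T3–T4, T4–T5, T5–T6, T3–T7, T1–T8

No — edge (1,4) lies in no bag.

A tree decomposition must satisfy three properties: every vertex lies in some bag; for every edge, both endpoints lie together in some bag; and for every vertex, the bags containing it form a connected subtree. Here edge (1,4) lies in no bag, so the decomposition is invalid.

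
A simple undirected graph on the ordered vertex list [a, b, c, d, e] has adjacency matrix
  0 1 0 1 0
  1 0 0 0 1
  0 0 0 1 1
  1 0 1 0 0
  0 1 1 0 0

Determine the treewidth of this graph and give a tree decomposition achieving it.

Treewidth 2.
Bags: B1 = {a, b, d}  B2 = {b, c, d}  B3 = {b, c, e}
Tree: B1–B2, B2–B3

The largest bag has 3 vertices, giving width 2; this decomposition certifies tw(G) ≤ 2. Since b–a–d–c–e–b is a cycle in G, G is not acyclic. Forests are exactly the graphs of treewidth ≤ 1, so tw(G) ≥ 2. Hence tw(G) = 2 exactly.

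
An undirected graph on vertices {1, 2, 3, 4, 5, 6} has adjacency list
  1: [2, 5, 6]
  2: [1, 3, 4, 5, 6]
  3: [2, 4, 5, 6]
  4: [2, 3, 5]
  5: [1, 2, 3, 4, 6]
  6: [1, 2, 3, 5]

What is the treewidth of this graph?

3

A width-3 tree decomposition is:
Bags: B1 = {1, 2, 5, 6}  B2 = {2, 3, 5, 6}  B3 = {2, 3, 4, 5}
Tree: B1–B2, B2–B3
Each bag holds 4 vertices, so the decomposition has width 3, which upper-bounds the treewidth. For the lower bound, the 4 vertices {1, 2, 5, 6} are pairwise adjacent, and any tree decomposition puts a clique entirely inside one bag — forcing width ≥ 3. Combining the bounds, tw(G) = 3.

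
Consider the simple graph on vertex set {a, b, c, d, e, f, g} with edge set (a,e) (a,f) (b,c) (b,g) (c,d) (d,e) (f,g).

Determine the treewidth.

2

A width-2 tree decomposition is:
Bags: B1 = {a, e, f}  B2 = {e, f, g}  B3 = {b, e, g}  B4 = {b, c, e}  B5 = {c, d, e}
Tree: B1–B2, B2–B3, B3–B4, B4–B5
Each bag holds 3 vertices, so the decomposition has width 2, which upper-bounds the treewidth. The edges e–a–f–g–b–c–d–e form a cycle, so G is not a tree and its treewidth is at least 2. Hence tw(G) = 2 exactly.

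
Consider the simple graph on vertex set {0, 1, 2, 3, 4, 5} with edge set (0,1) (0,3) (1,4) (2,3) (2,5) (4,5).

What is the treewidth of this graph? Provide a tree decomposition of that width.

Every bag has size at most 3, so the width is 3 − 1 = 2 and tw(G) ≤ 2. Since 1–0–3–2–5–4–1 is a cycle in G, G is not acyclic. Forests are exactly the graphs of treewidth ≤ 1, so tw(G) ≥ 2. Hence tw(G) = 2 exactly.

Treewidth 2.
One such decomposition:
Bags: B1 = {0, 1, 3}  B2 = {1, 2, 3}  B3 = {1, 2, 5}  B4 = {1, 4, 5}
Tree: B1–B2, B2–B3, B3–B4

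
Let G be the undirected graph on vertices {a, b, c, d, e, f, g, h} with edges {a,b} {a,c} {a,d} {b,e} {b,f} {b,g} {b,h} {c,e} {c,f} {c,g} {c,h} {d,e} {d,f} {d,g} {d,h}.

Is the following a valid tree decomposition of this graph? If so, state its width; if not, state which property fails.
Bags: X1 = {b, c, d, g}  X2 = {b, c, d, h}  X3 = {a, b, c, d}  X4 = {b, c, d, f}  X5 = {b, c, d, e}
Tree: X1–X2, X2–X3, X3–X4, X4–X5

Yes; width 3.

Checking the three conditions: (i) the bags cover all of {a, b, c, d, e, f, g, h}; (ii) for each edge, some bag contains both endpoints; (iii) the bags containing any fixed vertex form a subtree. All hold, so the decomposition is valid with width 4 − 1 = 3.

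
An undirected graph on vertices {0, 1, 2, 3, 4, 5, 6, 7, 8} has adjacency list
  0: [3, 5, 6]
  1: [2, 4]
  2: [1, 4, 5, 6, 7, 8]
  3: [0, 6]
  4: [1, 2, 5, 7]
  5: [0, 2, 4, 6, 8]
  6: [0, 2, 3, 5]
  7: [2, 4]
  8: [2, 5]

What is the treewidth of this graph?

A width-2 tree decomposition is:
Bags: B1 = {2, 5, 6}  B2 = {0, 5, 6}  B3 = {0, 3, 6}  B4 = {2, 4, 5}  B5 = {2, 5, 8}  B6 = {2, 4, 7}  B7 = {1, 2, 4}
Tree: B1–B2, B2–B3, B1–B4, B4–B5, B4–B6, B6–B7
Each bag holds 3 vertices, so the decomposition has width 2, which upper-bounds the treewidth. Conversely, {0, 3, 6} is a clique of size 3, and the vertices of any clique must share a bag in every tree decomposition; so some bag has ≥ 3 vertices and tw(G) ≥ 2. Combining the bounds, tw(G) = 2.

2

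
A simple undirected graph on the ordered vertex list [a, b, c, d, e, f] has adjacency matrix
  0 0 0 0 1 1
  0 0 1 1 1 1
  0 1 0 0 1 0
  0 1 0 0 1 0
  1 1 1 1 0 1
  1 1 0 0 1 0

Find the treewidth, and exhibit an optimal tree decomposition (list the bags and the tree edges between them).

Treewidth 2.
Bags: B1 = {b, c, e}  B2 = {b, d, e}  B3 = {b, e, f}  B4 = {a, e, f}
Tree: B1–B2, B1–B3, B3–B4

Each bag holds 3 vertices, so the decomposition has width 2, which upper-bounds the treewidth. On the other hand G contains the 3-clique {a, e, f}. A clique must lie in a single bag of any decomposition, so no decomposition can have width below 2. Combining the bounds, tw(G) = 2.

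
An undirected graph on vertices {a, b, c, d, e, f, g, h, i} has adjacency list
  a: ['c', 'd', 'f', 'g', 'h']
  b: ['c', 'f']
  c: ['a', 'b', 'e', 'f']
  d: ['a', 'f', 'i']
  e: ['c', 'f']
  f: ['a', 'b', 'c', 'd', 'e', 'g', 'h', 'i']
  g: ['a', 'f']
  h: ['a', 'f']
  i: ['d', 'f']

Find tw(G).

A width-2 tree decomposition is:
Bags: B1 = {a, c, f}  B2 = {a, f, g}  B3 = {a, d, f}  B4 = {b, c, f}  B5 = {c, e, f}  B6 = {a, f, h}  B7 = {d, f, i}
Tree: B1–B2, B2–B3, B1–B4, B4–B5, B1–B6, B3–B7
Every bag has size at most 3, so the width is 3 − 1 = 2 and tw(G) ≤ 2. Conversely, {c, e, f} is a clique of size 3, and the vertices of any clique must share a bag in every tree decomposition; so some bag has ≥ 3 vertices and tw(G) ≥ 2. Combining the bounds, tw(G) = 2.

2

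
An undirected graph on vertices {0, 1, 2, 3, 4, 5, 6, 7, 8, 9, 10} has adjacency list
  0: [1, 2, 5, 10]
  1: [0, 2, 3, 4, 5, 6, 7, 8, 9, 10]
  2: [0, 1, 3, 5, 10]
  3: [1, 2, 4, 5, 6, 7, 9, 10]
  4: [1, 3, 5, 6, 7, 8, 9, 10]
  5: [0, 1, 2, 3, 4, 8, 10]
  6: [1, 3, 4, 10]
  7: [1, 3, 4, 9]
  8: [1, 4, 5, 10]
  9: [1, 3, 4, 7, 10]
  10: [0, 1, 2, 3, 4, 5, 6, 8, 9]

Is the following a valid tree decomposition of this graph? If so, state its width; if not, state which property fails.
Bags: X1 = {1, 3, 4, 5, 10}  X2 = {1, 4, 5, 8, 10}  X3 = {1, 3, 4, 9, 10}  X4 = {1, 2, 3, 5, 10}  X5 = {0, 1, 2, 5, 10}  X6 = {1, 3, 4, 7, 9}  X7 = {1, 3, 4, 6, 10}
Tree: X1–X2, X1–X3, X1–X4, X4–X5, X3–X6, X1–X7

Checking the three conditions: (i) the bags cover all of {0, 1, 2, 3, 4, 5, 6, 7, 8, 9, 10}; (ii) for each edge, some bag contains both endpoints; (iii) the bags containing any fixed vertex form a subtree. All hold, so the decomposition is valid with width 5 − 1 = 4.

Yes; width 4.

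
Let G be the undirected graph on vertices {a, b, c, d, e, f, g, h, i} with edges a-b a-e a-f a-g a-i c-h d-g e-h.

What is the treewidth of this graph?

A width-1 tree decomposition is:
Bags: B1 = {a, e}  B2 = {a, i}  B3 = {a, g}  B4 = {e, h}  B5 = {d, g}  B6 = {a, b}  B7 = {a, f}  B8 = {c, h}
Tree: B1–B2, B2–B3, B1–B4, B3–B5, B3–B6, B1–B7, B4–B8
Every bag has size at most 2, so the width is 2 − 1 = 1 and tw(G) ≤ 1. G has an edge, so its treewidth is at least 1. Combining the bounds, tw(G) = 1.

1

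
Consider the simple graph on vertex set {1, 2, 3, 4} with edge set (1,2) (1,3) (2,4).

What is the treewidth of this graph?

1

A width-1 tree decomposition is:
Bags: B1 = {1, 3}  B2 = {1, 2}  B3 = {2, 4}
Tree: B1–B2, B2–B3
The largest bag has 2 vertices, giving width 1; this decomposition certifies tw(G) ≤ 1. Any graph with an edge has treewidth ≥ 1, and G has the edge 1–3. Therefore the treewidth is 1.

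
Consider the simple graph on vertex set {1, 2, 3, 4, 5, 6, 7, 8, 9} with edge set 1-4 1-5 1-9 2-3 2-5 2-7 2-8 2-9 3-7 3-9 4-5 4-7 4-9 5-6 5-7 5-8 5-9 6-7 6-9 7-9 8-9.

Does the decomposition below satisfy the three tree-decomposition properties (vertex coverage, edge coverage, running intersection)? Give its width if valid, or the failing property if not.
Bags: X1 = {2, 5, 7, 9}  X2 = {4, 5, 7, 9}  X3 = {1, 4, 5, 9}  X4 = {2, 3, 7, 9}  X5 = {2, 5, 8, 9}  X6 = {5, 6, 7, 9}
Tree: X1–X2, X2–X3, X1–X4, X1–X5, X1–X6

Vertex coverage: the bags together contain {1, 2, 3, 4, 5, 6, 7, 8, 9}, the full vertex set. Edge coverage: each edge of G has both endpoints in at least one bag. Running intersection: for every vertex, the bags containing it form a connected subtree. All three properties hold, so this is a valid tree decomposition of width max|bag| − 1 = 3, and hence tw(G) ≤ 3.

Yes; width 3.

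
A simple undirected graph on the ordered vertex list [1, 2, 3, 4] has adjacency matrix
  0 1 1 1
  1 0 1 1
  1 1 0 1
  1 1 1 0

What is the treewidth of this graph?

3

A width-3 tree decomposition is:
Bags: B1 = {1, 2, 3, 4}
Tree: (single bag)
A single bag containing all 4 vertices is trivially a valid decomposition of width 3. On the other hand G contains the 4-clique {1, 2, 3, 4}. A clique must lie in a single bag of any decomposition, so no decomposition can have width below 3. Therefore the treewidth is 3.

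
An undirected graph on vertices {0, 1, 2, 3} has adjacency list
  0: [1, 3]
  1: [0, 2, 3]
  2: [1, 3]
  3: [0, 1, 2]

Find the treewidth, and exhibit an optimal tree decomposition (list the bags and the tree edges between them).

Treewidth 2.
One optimal decomposition is:
Bags: B1 = {0, 1, 3}  B2 = {1, 2, 3}
Tree: B1–B2

Each bag holds 3 vertices, so the decomposition has width 2, which upper-bounds the treewidth. Conversely, {0, 1, 3} is a clique of size 3, and the vertices of any clique must share a bag in every tree decomposition; so some bag has ≥ 3 vertices and tw(G) ≥ 2. Hence tw(G) = 2 exactly.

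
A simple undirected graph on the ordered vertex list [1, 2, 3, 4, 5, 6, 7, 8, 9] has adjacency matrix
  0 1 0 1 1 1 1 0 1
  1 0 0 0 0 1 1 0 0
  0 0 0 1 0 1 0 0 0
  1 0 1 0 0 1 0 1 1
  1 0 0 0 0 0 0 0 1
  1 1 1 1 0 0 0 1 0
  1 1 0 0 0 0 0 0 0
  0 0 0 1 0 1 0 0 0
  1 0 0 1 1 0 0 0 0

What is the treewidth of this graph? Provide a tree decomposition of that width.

Each bag holds 3 vertices, so the decomposition has width 2, which upper-bounds the treewidth. On the other hand G contains the 3-clique {4, 6, 8}. A clique must lie in a single bag of any decomposition, so no decomposition can have width below 2. Therefore the treewidth is 2.

Treewidth 2.
One optimal decomposition is:
Bags: B1 = {1, 4, 6}  B2 = {1, 2, 6}  B3 = {1, 4, 9}  B4 = {1, 2, 7}  B5 = {3, 4, 6}  B6 = {4, 6, 8}  B7 = {1, 5, 9}
Tree: B1–B2, B1–B3, B2–B4, B1–B5, B5–B6, B3–B7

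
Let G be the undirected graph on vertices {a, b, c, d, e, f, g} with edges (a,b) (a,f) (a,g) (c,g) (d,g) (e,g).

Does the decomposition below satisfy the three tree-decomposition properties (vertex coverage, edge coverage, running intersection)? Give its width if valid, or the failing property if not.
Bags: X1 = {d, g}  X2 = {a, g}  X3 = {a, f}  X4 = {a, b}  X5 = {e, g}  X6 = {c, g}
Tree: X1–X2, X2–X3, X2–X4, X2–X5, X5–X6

Yes; width 1.

Checking the three conditions: (i) the bags cover all of {a, b, c, d, e, f, g}; (ii) for each edge, some bag contains both endpoints; (iii) the bags containing any fixed vertex form a subtree. All hold, so the decomposition is valid with width 2 − 1 = 1.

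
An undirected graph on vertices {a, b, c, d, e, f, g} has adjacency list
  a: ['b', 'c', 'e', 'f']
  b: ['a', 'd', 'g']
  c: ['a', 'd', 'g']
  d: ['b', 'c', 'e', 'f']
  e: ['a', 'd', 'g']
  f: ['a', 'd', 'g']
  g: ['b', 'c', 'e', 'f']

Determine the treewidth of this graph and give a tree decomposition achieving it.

Treewidth 3.
Bags: B1 = {a, c, d, g}  B2 = {a, d, f, g}  B3 = {a, b, d, g}  B4 = {a, d, e, g}
Tree: B1–B2, B2–B3, B3–B4

Each bag holds 4 vertices, so the decomposition has width 3, which upper-bounds the treewidth. For the lower bound: the 4 vertex sets {c,g}, {d,f}, {a}, {b} are disjoint, each induces a connected subgraph, and every pair is joined by at least one edge of G. Contracting each set to a single vertex therefore yields K_{4} as a minor, and since treewidth is minor-monotone, tw(G) ≥ tw(K_{4}) = 3. Therefore the treewidth is 3.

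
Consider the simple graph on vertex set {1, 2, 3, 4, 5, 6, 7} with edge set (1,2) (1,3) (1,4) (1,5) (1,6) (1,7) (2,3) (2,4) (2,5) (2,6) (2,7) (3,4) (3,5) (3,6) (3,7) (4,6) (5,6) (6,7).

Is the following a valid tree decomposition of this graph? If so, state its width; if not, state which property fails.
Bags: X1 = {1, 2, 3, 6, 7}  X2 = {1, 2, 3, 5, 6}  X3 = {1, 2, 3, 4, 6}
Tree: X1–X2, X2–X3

Checking the three conditions: (i) the bags cover all of {1, 2, 3, 4, 5, 6, 7}; (ii) for each edge, some bag contains both endpoints; (iii) the bags containing any fixed vertex form a subtree. All hold, so the decomposition is valid with width 5 − 1 = 4.

Yes; width 4.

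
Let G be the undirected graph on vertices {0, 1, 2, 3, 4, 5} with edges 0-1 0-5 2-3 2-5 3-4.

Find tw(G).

1

A width-1 tree decomposition is:
Bags: B1 = {3, 4}  B2 = {2, 3}  B3 = {2, 5}  B4 = {0, 5}  B5 = {0, 1}
Tree: B1–B2, B2–B3, B3–B4, B4–B5
Each bag holds 2 vertices, so the decomposition has width 1, which upper-bounds the treewidth. G has an edge, so its treewidth is at least 1. Therefore the treewidth is 1.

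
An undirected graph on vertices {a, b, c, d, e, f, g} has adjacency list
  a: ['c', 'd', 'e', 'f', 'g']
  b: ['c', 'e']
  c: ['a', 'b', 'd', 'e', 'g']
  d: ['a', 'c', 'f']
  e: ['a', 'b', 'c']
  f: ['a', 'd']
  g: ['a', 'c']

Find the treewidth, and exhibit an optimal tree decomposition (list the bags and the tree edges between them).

Treewidth 2.
One optimal decomposition is:
Bags: B1 = {a, c, g}  B2 = {a, c, e}  B3 = {a, c, d}  B4 = {b, c, e}  B5 = {a, d, f}
Tree: B1–B2, B1–B3, B2–B4, B3–B5

Each bag holds 3 vertices, so the decomposition has width 2, which upper-bounds the treewidth. For the lower bound, the 3 vertices {a, c, d} are pairwise adjacent, and any tree decomposition puts a clique entirely inside one bag — forcing width ≥ 2. The upper and lower bounds meet at 2, so that is the treewidth.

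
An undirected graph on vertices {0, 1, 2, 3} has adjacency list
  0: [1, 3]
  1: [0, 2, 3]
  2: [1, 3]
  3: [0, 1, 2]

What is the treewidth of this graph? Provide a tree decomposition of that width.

Every bag has size at most 3, so the width is 3 − 1 = 2 and tw(G) ≤ 2. On the other hand G contains the 3-clique {0, 1, 3}. A clique must lie in a single bag of any decomposition, so no decomposition can have width below 2. The upper and lower bounds meet at 2, so that is the treewidth.

Treewidth 2.
Bags: B1 = {0, 1, 3}  B2 = {1, 2, 3}
Tree: B1–B2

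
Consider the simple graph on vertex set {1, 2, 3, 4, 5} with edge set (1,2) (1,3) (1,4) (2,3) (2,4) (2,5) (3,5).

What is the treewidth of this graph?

A width-2 tree decomposition is:
Bags: B1 = {1, 2, 3}  B2 = {1, 2, 4}  B3 = {2, 3, 5}
Tree: B1–B2, B1–B3
The largest bag has 3 vertices, giving width 2; this decomposition certifies tw(G) ≤ 2. On the other hand G contains the 3-clique {1, 2, 3}. A clique must lie in a single bag of any decomposition, so no decomposition can have width below 2. The upper and lower bounds meet at 2, so that is the treewidth.

2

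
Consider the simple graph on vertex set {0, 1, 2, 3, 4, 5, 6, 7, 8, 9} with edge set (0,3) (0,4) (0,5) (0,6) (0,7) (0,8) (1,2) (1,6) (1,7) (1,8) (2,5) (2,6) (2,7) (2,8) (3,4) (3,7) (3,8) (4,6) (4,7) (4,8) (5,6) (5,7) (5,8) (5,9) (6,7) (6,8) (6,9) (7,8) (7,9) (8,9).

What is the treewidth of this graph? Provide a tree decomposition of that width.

Treewidth 4.
One optimal decomposition is:
Bags: B1 = {0, 4, 6, 7, 8}  B2 = {0, 5, 6, 7, 8}  B3 = {2, 5, 6, 7, 8}  B4 = {5, 6, 7, 8, 9}  B5 = {0, 3, 4, 7, 8}  B6 = {1, 2, 6, 7, 8}
Tree: B1–B2, B2–B3, B3–B4, B1–B5, B3–B6

The largest bag has 5 vertices, giving width 4; this decomposition certifies tw(G) ≤ 4. On the other hand G contains the 5-clique {0, 3, 4, 7, 8}. A clique must lie in a single bag of any decomposition, so no decomposition can have width below 4. Combining the bounds, tw(G) = 4.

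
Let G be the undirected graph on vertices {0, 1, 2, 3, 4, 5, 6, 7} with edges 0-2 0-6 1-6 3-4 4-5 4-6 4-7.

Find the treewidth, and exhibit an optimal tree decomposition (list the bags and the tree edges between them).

Treewidth 1.
One such decomposition:
Bags: B1 = {4, 6}  B2 = {3, 4}  B3 = {0, 6}  B4 = {1, 6}  B5 = {0, 2}  B6 = {4, 7}  B7 = {4, 5}
Tree: B1–B2, B1–B3, B1–B4, B3–B5, B2–B6, B2–B7

The largest bag has 2 vertices, giving width 1; this decomposition certifies tw(G) ≤ 1. G has an edge, so its treewidth is at least 1. Therefore the treewidth is 1.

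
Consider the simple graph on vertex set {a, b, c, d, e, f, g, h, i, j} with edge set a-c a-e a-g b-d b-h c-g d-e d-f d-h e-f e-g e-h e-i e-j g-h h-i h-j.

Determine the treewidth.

2

A width-2 tree decomposition is:
Bags: B1 = {e, h, i}  B2 = {d, e, h}  B3 = {e, h, j}  B4 = {e, g, h}  B5 = {a, e, g}  B6 = {b, d, h}  B7 = {a, c, g}  B8 = {d, e, f}
Tree: B1–B2, B1–B3, B1–B4, B4–B5, B2–B6, B5–B7, B2–B8
Each bag holds 3 vertices, so the decomposition has width 2, which upper-bounds the treewidth. Conversely, {a, e, g} is a clique of size 3, and the vertices of any clique must share a bag in every tree decomposition; so some bag has ≥ 3 vertices and tw(G) ≥ 2. The upper and lower bounds meet at 2, so that is the treewidth.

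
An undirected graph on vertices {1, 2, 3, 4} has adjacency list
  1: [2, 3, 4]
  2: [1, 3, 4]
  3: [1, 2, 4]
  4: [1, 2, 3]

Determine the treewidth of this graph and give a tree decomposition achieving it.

Treewidth 3.
One optimal decomposition is:
Bags: B1 = {1, 2, 3, 4}
Tree: (single bag)

With just one bag of size 4, the width is 4 − 1 = 3, so tw(G) ≤ 3. Conversely, {1, 2, 3, 4} is a clique of size 4, and the vertices of any clique must share a bag in every tree decomposition; so some bag has ≥ 4 vertices and tw(G) ≥ 3. Hence tw(G) = 3 exactly.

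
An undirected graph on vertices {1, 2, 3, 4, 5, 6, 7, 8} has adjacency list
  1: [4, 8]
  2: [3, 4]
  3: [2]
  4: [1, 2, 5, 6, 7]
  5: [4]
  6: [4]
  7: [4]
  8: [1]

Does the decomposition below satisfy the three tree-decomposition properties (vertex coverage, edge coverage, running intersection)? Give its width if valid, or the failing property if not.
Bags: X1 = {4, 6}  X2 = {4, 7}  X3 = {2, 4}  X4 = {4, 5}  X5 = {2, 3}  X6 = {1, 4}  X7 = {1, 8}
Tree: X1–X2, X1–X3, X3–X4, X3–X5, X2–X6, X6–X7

Checking the three conditions: (i) the bags cover all of {1, 2, 3, 4, 5, 6, 7, 8}; (ii) for each edge, some bag contains both endpoints; (iii) the bags containing any fixed vertex form a subtree. All hold, so the decomposition is valid with width 2 − 1 = 1.

Yes; width 1.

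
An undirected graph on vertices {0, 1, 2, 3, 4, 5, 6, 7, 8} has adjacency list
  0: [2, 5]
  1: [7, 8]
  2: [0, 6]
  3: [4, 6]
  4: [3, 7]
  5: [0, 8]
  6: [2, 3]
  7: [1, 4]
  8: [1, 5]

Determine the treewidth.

A width-2 tree decomposition is:
Bags: B1 = {3, 4, 7}  B2 = {1, 3, 7}  B3 = {1, 3, 8}  B4 = {3, 5, 8}  B5 = {0, 3, 5}  B6 = {0, 2, 3}  B7 = {2, 3, 6}
Tree: B1–B2, B2–B3, B3–B4, B4–B5, B5–B6, B6–B7
Each bag holds 3 vertices, so the decomposition has width 2, which upper-bounds the treewidth. The edges 3–4–7–1–8–5–0–2–6–3 form a cycle, so G is not a tree and its treewidth is at least 2. The upper and lower bounds meet at 2, so that is the treewidth.

2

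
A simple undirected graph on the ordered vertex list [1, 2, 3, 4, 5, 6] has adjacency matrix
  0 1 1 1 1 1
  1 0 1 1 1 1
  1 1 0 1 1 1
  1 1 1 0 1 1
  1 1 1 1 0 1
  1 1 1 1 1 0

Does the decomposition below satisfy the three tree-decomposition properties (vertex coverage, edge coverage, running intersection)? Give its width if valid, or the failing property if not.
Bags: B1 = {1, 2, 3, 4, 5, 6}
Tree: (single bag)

Yes; width 5.

Checking the three conditions: (i) the bags cover all of {1, 2, 3, 4, 5, 6}; (ii) for each edge, some bag contains both endpoints; (iii) the bags containing any fixed vertex form a subtree. All hold, so the decomposition is valid with width 6 − 1 = 5.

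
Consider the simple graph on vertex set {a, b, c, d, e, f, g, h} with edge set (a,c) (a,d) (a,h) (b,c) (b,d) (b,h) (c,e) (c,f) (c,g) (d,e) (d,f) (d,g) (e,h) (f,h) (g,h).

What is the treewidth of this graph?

A width-3 tree decomposition is:
Bags: B1 = {c, d, f, h}  B2 = {a, c, d, h}  B3 = {c, d, e, h}  B4 = {b, c, d, h}  B5 = {c, d, g, h}
Tree: B1–B2, B2–B3, B3–B4, B4–B5
Every bag has size at most 4, so the width is 4 − 1 = 3 and tw(G) ≤ 3. For the lower bound: the 4 vertex sets {f,h}, {a,c}, {d}, {e} are disjoint, each induces a connected subgraph, and every pair is joined by at least one edge of G. Contracting each set to a single vertex therefore yields K_{4} as a minor, and since treewidth is minor-monotone, tw(G) ≥ tw(K_{4}) = 3. Hence tw(G) = 3 exactly.

3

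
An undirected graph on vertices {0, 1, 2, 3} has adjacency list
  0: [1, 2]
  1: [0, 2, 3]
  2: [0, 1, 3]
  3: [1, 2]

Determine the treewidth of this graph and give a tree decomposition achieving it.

Each bag holds 3 vertices, so the decomposition has width 2, which upper-bounds the treewidth. For the lower bound, the 3 vertices {0, 1, 2} are pairwise adjacent, and any tree decomposition puts a clique entirely inside one bag — forcing width ≥ 2. Hence tw(G) = 2 exactly.

Treewidth 2.
One optimal decomposition is:
Bags: B1 = {1, 2, 3}  B2 = {0, 1, 2}
Tree: B1–B2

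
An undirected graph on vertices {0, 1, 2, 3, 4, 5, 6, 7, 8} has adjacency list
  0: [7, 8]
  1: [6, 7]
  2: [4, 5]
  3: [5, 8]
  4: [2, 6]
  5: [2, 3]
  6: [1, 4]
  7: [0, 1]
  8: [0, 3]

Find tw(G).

2

A width-2 tree decomposition is:
Bags: B1 = {1, 4, 6}  B2 = {1, 2, 4}  B3 = {1, 2, 5}  B4 = {1, 3, 5}  B5 = {1, 3, 8}  B6 = {0, 1, 8}  B7 = {0, 1, 7}
Tree: B1–B2, B2–B3, B3–B4, B4–B5, B5–B6, B6–B7
Every bag has size at most 3, so the width is 3 − 1 = 2 and tw(G) ≤ 2. Since 1–6–4–2–5–3–8–0–7–1 is a cycle in G, G is not acyclic. Forests are exactly the graphs of treewidth ≤ 1, so tw(G) ≥ 2. Therefore the treewidth is 2.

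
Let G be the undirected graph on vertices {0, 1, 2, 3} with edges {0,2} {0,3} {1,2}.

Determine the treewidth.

A width-1 tree decomposition is:
Bags: B1 = {0, 3}  B2 = {0, 2}  B3 = {1, 2}
Tree: B1–B2, B2–B3
The largest bag has 2 vertices, giving width 1; this decomposition certifies tw(G) ≤ 1. Since G has at least one edge (e.g. 0–3), it is not an edgeless graph, so tw(G) ≥ 1. Therefore the treewidth is 1.

1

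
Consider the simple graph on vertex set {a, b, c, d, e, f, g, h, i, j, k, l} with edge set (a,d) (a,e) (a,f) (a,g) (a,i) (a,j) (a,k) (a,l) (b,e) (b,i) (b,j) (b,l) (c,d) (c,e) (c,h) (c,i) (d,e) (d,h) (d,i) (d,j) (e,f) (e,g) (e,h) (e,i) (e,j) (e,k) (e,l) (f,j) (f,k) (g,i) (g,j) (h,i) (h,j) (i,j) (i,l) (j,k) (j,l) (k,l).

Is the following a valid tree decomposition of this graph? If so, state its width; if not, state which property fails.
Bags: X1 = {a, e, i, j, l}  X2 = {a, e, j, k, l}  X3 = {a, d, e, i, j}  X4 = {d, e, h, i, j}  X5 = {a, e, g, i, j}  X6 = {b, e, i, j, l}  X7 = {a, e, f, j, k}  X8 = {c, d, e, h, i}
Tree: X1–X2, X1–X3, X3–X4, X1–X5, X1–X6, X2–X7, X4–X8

Yes; width 4.

Vertex coverage: the bags together contain {a, b, c, d, e, f, g, h, i, j, k, l}, the full vertex set. Edge coverage: each edge of G has both endpoints in at least one bag. Running intersection: for every vertex, the bags containing it form a connected subtree. All three properties hold, so this is a valid tree decomposition of width max|bag| − 1 = 4, and hence tw(G) ≤ 4.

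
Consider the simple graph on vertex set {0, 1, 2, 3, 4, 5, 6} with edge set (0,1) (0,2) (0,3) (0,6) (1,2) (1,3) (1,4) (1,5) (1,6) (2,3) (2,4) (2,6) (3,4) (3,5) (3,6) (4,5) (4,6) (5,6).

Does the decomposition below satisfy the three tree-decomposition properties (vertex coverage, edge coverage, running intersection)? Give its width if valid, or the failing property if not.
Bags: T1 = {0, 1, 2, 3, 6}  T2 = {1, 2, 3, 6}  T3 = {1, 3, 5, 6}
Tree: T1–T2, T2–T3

A tree decomposition must satisfy three properties: every vertex lies in some bag; for every edge, both endpoints lie together in some bag; and for every vertex, the bags containing it form a connected subtree. Here vertex 4 appears in no bag, so the decomposition is invalid.

No — vertex 4 appears in no bag.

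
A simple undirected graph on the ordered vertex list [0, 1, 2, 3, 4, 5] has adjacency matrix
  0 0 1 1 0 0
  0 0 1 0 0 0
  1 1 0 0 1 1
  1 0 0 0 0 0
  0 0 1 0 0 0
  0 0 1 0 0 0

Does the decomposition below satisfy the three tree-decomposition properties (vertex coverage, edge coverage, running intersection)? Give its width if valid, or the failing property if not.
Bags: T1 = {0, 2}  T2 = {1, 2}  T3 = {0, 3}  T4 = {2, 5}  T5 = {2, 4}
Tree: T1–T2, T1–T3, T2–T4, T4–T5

Checking the three conditions: (i) the bags cover all of {0, 1, 2, 3, 4, 5}; (ii) for each edge, some bag contains both endpoints; (iii) the bags containing any fixed vertex form a subtree. All hold, so the decomposition is valid with width 2 − 1 = 1.

Yes; width 1.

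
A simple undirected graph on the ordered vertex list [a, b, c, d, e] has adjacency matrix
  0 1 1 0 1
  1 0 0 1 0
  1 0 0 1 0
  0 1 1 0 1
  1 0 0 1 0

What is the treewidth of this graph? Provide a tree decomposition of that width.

Every bag has size at most 3, so the width is 3 − 1 = 2 and tw(G) ≤ 2. Since a–c–d–e–a is a cycle in G, G is not acyclic. Forests are exactly the graphs of treewidth ≤ 1, so tw(G) ≥ 2. The upper and lower bounds meet at 2, so that is the treewidth.

Treewidth 2.
Bags: B1 = {a, c, d}  B2 = {a, d, e}  B3 = {a, b, d}
Tree: B1–B2, B2–B3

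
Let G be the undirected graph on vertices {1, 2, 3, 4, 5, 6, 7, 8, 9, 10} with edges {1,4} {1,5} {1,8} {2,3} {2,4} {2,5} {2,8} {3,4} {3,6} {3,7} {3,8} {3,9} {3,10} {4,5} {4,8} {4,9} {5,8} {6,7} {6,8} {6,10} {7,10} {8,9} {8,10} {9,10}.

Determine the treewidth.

3

A width-3 tree decomposition is:
Bags: B1 = {3, 8, 9, 10}  B2 = {3, 4, 8, 9}  B3 = {3, 6, 8, 10}  B4 = {2, 3, 4, 8}  B5 = {2, 4, 5, 8}  B6 = {3, 6, 7, 10}  B7 = {1, 4, 5, 8}
Tree: B1–B2, B1–B3, B2–B4, B4–B5, B3–B6, B5–B7
Every bag has size at most 4, so the width is 4 − 1 = 3 and tw(G) ≤ 3. For the lower bound, the 4 vertices {1, 4, 5, 8} are pairwise adjacent, and any tree decomposition puts a clique entirely inside one bag — forcing width ≥ 3. Hence tw(G) = 3 exactly.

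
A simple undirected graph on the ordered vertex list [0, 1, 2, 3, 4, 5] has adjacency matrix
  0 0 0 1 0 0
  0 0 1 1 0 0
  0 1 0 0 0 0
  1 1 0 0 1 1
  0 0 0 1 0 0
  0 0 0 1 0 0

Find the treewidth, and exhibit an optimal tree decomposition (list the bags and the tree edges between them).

Every bag has size at most 2, so the width is 2 − 1 = 1 and tw(G) ≤ 1. Since G has at least one edge (e.g. 5–3), it is not an edgeless graph, so tw(G) ≥ 1. Therefore the treewidth is 1.

Treewidth 1.
One such decomposition:
Bags: B1 = {3, 5}  B2 = {3, 4}  B3 = {0, 3}  B4 = {1, 3}  B5 = {1, 2}
Tree: B1–B2, B1–B3, B1–B4, B4–B5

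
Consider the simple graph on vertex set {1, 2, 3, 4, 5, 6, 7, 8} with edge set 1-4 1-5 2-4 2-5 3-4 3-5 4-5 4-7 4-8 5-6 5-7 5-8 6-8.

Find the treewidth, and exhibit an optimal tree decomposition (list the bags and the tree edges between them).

Treewidth 2.
One such decomposition:
Bags: B1 = {1, 4, 5}  B2 = {4, 5, 8}  B3 = {5, 6, 8}  B4 = {3, 4, 5}  B5 = {2, 4, 5}  B6 = {4, 5, 7}
Tree: B1–B2, B2–B3, B1–B4, B4–B5, B5–B6

Each bag holds 3 vertices, so the decomposition has width 2, which upper-bounds the treewidth. On the other hand G contains the 3-clique {1, 4, 5}. A clique must lie in a single bag of any decomposition, so no decomposition can have width below 2. Hence tw(G) = 2 exactly.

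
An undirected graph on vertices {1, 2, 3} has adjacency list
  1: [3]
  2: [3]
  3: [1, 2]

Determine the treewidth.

A width-1 tree decomposition is:
Bags: B1 = {1, 3}  B2 = {2, 3}
Tree: B1–B2
Every bag has size at most 2, so the width is 2 − 1 = 1 and tw(G) ≤ 1. Any graph with an edge has treewidth ≥ 1, and G has the edge 3–1. The upper and lower bounds meet at 1, so that is the treewidth.

1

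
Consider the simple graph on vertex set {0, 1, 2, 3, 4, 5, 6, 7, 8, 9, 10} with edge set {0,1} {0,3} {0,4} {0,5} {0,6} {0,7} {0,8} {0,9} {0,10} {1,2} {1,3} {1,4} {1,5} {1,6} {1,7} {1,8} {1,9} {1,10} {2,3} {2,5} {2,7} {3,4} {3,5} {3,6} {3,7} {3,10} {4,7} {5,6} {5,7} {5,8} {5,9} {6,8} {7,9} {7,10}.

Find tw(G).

4

A width-4 tree decomposition is:
Bags: B1 = {0, 1, 3, 5, 7}  B2 = {0, 1, 3, 7, 10}  B3 = {0, 1, 5, 7, 9}  B4 = {0, 1, 3, 4, 7}  B5 = {1, 2, 3, 5, 7}  B6 = {0, 1, 3, 5, 6}  B7 = {0, 1, 5, 6, 8}
Tree: B1–B2, B1–B3, B1–B4, B1–B5, B1–B6, B6–B7
Every bag has size at most 5, so the width is 5 − 1 = 4 and tw(G) ≤ 4. Conversely, {0, 1, 5, 6, 8} is a clique of size 5, and the vertices of any clique must share a bag in every tree decomposition; so some bag has ≥ 5 vertices and tw(G) ≥ 4. Combining the bounds, tw(G) = 4.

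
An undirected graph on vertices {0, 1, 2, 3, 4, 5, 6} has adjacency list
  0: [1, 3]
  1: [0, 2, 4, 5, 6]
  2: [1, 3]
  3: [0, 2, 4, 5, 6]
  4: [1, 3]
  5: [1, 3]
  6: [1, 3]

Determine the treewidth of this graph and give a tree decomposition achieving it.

Treewidth 2.
One such decomposition:
Bags: B1 = {1, 2, 3}  B2 = {1, 3, 6}  B3 = {1, 3, 4}  B4 = {0, 1, 3}  B5 = {1, 3, 5}
Tree: B1–B2, B2–B3, B3–B4, B4–B5

Each bag holds 3 vertices, so the decomposition has width 2, which upper-bounds the treewidth. The edges 3–2–1–6–3 form a cycle, so G is not a tree and its treewidth is at least 2. Hence tw(G) = 2 exactly.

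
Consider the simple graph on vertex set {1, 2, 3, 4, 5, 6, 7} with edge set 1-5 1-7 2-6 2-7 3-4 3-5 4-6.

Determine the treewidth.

A width-2 tree decomposition is:
Bags: B1 = {2, 4, 6}  B2 = {2, 4, 7}  B3 = {1, 4, 7}  B4 = {1, 4, 5}  B5 = {3, 4, 5}
Tree: B1–B2, B2–B3, B3–B4, B4–B5
Each bag holds 3 vertices, so the decomposition has width 2, which upper-bounds the treewidth. For the lower bound, G contains the cycle 4–6–2–7–1–5–3–4, so G is not a forest; only forests have treewidth ≤ 1, hence tw(G) ≥ 2. The upper and lower bounds meet at 2, so that is the treewidth.

2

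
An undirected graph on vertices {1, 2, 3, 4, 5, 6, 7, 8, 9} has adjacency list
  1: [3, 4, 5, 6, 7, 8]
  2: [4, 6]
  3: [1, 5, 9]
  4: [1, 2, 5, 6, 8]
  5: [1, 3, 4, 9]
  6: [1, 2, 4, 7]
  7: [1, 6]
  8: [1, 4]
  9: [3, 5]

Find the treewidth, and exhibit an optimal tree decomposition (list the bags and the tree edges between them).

The largest bag has 3 vertices, giving width 2; this decomposition certifies tw(G) ≤ 2. Conversely, {1, 3, 5} is a clique of size 3, and the vertices of any clique must share a bag in every tree decomposition; so some bag has ≥ 3 vertices and tw(G) ≥ 2. The upper and lower bounds meet at 2, so that is the treewidth.

Treewidth 2.
One optimal decomposition is:
Bags: B1 = {1, 4, 5}  B2 = {1, 3, 5}  B3 = {1, 4, 6}  B4 = {3, 5, 9}  B5 = {1, 6, 7}  B6 = {2, 4, 6}  B7 = {1, 4, 8}
Tree: B1–B2, B1–B3, B2–B4, B3–B5, B3–B6, B3–B7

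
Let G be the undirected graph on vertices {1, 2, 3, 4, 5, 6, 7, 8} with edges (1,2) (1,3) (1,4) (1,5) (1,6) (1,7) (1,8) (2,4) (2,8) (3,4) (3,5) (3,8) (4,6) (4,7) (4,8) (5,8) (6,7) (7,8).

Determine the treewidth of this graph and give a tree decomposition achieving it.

The largest bag has 4 vertices, giving width 3; this decomposition certifies tw(G) ≤ 3. Conversely, {1, 2, 4, 8} is a clique of size 4, and the vertices of any clique must share a bag in every tree decomposition; so some bag has ≥ 4 vertices and tw(G) ≥ 3. Therefore the treewidth is 3.

Treewidth 3.
Bags: B1 = {1, 4, 7, 8}  B2 = {1, 2, 4, 8}  B3 = {1, 3, 4, 8}  B4 = {1, 3, 5, 8}  B5 = {1, 4, 6, 7}
Tree: B1–B2, B2–B3, B3–B4, B1–B5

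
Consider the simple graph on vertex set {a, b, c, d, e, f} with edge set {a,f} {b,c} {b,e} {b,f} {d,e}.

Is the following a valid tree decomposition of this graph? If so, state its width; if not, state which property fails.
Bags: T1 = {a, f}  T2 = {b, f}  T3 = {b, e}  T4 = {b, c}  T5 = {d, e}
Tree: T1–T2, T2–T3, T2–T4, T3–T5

Checking the three conditions: (i) the bags cover all of {a, b, c, d, e, f}; (ii) for each edge, some bag contains both endpoints; (iii) the bags containing any fixed vertex form a subtree. All hold, so the decomposition is valid with width 2 − 1 = 1.

Yes; width 1.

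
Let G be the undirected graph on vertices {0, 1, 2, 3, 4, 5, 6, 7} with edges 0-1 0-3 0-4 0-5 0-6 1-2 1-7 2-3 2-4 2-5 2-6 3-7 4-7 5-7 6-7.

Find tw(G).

A width-3 tree decomposition is:
Bags: B1 = {0, 2, 4, 7}  B2 = {0, 2, 3, 7}  B3 = {0, 2, 6, 7}  B4 = {0, 2, 5, 7}  B5 = {0, 1, 2, 7}
Tree: B1–B2, B2–B3, B3–B4, B4–B5
Each bag holds 4 vertices, so the decomposition has width 3, which upper-bounds the treewidth. For the lower bound: the 4 vertex sets {2,4}, {3,7}, {0}, {6} are disjoint, each induces a connected subgraph, and every pair is joined by at least one edge of G. Contracting each set to a single vertex therefore yields K_{4} as a minor, and since treewidth is minor-monotone, tw(G) ≥ tw(K_{4}) = 3. The upper and lower bounds meet at 3, so that is the treewidth.

3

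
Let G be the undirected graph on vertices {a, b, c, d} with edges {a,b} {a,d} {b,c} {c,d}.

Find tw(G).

A width-2 tree decomposition is:
Bags: B1 = {a, c, d}  B2 = {a, b, c}
Tree: B1–B2
Each bag holds 3 vertices, so the decomposition has width 2, which upper-bounds the treewidth. For the lower bound, G contains the cycle a–d–c–b–a, so G is not a forest; only forests have treewidth ≤ 1, hence tw(G) ≥ 2. Hence tw(G) = 2 exactly.

2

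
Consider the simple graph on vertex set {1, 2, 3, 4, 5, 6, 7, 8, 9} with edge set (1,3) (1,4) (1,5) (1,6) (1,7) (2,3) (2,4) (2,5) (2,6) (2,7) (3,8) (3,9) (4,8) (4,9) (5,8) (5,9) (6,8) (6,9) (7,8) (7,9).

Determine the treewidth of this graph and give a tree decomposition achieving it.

The largest bag has 5 vertices, giving width 4; this decomposition certifies tw(G) ≤ 4. For the lower bound: the 5 vertex sets {3,8}, {1,7}, {2,5}, {9}, {6} are disjoint, each induces a connected subgraph, and every pair is joined by at least one edge of G. Contracting each set to a single vertex therefore yields K_{5} as a minor, and since treewidth is minor-monotone, tw(G) ≥ tw(K_{5}) = 4. The upper and lower bounds meet at 4, so that is the treewidth.

Treewidth 4.
Bags: B1 = {1, 2, 3, 8, 9}  B2 = {1, 2, 7, 8, 9}  B3 = {1, 2, 5, 8, 9}  B4 = {1, 2, 6, 8, 9}  B5 = {1, 2, 4, 8, 9}
Tree: B1–B2, B2–B3, B3–B4, B4–B5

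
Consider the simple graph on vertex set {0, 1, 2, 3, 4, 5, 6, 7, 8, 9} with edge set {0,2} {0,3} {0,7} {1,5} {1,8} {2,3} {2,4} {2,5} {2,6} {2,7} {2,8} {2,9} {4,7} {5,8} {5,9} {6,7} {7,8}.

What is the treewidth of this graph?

2

A width-2 tree decomposition is:
Bags: B1 = {2, 7, 8}  B2 = {2, 5, 8}  B3 = {2, 4, 7}  B4 = {0, 2, 7}  B5 = {2, 6, 7}  B6 = {1, 5, 8}  B7 = {2, 5, 9}  B8 = {0, 2, 3}
Tree: B1–B2, B1–B3, B3–B4, B1–B5, B2–B6, B2–B7, B4–B8
The largest bag has 3 vertices, giving width 2; this decomposition certifies tw(G) ≤ 2. For the lower bound, the 3 vertices {1, 5, 8} are pairwise adjacent, and any tree decomposition puts a clique entirely inside one bag — forcing width ≥ 2. Combining the bounds, tw(G) = 2.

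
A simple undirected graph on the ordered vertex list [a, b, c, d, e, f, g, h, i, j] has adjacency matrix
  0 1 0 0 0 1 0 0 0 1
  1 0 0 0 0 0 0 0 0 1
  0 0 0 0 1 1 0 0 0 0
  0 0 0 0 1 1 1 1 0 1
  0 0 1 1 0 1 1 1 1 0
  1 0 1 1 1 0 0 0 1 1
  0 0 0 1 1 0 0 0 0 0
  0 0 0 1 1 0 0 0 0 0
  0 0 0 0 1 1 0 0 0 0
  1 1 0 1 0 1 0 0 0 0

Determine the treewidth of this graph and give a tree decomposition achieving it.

Every bag has size at most 3, so the width is 3 − 1 = 2 and tw(G) ≤ 2. Conversely, {d, e, g} is a clique of size 3, and the vertices of any clique must share a bag in every tree decomposition; so some bag has ≥ 3 vertices and tw(G) ≥ 2. Therefore the treewidth is 2.

Treewidth 2.
One such decomposition:
Bags: B1 = {d, f, j}  B2 = {d, e, f}  B3 = {d, e, g}  B4 = {c, e, f}  B5 = {a, f, j}  B6 = {a, b, j}  B7 = {d, e, h}  B8 = {e, f, i}
Tree: B1–B2, B2–B3, B2–B4, B1–B5, B5–B6, B2–B7, B2–B8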